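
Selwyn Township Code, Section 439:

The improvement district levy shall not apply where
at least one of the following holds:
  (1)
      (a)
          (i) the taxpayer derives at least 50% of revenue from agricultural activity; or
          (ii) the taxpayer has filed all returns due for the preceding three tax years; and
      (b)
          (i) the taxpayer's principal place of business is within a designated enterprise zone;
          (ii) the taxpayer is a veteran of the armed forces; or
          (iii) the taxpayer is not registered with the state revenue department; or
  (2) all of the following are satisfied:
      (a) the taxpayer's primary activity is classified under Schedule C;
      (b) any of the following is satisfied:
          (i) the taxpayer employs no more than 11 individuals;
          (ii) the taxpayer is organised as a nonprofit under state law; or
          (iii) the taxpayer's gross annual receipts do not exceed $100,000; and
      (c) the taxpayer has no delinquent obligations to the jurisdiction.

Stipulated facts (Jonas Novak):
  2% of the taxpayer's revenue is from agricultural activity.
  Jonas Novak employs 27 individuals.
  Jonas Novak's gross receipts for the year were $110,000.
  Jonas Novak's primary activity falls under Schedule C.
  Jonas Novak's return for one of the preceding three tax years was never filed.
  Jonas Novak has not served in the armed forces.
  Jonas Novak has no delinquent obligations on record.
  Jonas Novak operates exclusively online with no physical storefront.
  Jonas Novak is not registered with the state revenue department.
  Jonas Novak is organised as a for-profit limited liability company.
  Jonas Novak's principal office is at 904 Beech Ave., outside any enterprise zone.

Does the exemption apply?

(i) ≥50% agricultural — not met.
(ii) returns current — fails.
(a) = F OR F = false.
(i) in enterprise zone — not met.
(ii) veteran — not satisfied.
(iii) not (state-registered) — met.
(b): F OR F OR T → true.
(1) = F AND T = false.
(a) Schedule C activity — satisfied.
(i) ≤ 11 employees — fails.
(ii) nonprofit — not met.
(iii) receipts ≤ $100,000 — fails.
(b) = F OR F OR F = false.
(c) no delinquency — satisfied.
So (2) is not satisfied (T AND F AND T).
Overall = F OR F = false.

No — not exempt.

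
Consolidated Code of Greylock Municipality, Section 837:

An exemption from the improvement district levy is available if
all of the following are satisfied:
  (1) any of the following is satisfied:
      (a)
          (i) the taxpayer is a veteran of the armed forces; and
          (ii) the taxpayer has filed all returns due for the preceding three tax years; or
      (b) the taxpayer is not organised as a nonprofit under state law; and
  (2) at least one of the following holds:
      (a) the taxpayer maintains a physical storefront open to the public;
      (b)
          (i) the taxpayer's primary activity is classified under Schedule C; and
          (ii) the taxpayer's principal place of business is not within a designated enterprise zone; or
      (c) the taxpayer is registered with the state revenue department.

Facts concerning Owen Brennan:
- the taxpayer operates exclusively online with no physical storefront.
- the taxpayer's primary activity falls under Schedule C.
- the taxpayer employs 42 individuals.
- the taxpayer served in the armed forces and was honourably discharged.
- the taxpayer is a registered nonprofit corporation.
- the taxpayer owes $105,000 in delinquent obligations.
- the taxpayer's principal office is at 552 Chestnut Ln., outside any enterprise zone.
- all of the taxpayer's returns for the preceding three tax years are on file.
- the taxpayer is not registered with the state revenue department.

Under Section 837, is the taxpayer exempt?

(i) veteran — met.
(ii) returns current — met.
So (a) is satisfied (T AND T).
(b) not (nonprofit) — fails.
So (1) is satisfied (T OR F).
(a) has storefront — not satisfied.
(i) Schedule C activity — holds.
(ii) not (in enterprise zone) — satisfied.
(b): T AND T → true.
(c) state-registered — not satisfied.
(2) = F OR T OR F = true.
Overall: T AND T → true.

Yes — exempt.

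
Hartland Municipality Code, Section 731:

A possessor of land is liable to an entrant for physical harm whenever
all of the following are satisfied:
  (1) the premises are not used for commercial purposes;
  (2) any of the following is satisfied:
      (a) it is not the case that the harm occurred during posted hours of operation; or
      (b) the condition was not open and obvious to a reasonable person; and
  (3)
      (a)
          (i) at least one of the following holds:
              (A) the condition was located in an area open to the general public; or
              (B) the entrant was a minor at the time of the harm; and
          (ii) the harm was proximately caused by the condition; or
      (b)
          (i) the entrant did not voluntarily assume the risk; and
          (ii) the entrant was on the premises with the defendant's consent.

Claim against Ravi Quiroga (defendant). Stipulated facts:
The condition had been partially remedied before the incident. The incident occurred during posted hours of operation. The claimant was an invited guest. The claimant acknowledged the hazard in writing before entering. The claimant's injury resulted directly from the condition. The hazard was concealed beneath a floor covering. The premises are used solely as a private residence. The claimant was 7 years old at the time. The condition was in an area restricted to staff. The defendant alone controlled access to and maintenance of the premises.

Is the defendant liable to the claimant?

Yes — liable.

(1) not (commercial use) — satisfied.
(a) not (during posted hours) — not met.
(b) not open/obvious — satisfied.
(2): F OR T → true.
(A) public area — not met.
(B) entrant a minor — satisfied.
So (i) is satisfied (F OR T).
(ii) proximate cause — satisfied.
So (a) is satisfied (T AND T).
(i) no assumed risk — fails.
(ii) consent to enter — satisfied.
(b): F AND T → false.
(3) = T OR F = true.
Overall = T AND T AND T = true.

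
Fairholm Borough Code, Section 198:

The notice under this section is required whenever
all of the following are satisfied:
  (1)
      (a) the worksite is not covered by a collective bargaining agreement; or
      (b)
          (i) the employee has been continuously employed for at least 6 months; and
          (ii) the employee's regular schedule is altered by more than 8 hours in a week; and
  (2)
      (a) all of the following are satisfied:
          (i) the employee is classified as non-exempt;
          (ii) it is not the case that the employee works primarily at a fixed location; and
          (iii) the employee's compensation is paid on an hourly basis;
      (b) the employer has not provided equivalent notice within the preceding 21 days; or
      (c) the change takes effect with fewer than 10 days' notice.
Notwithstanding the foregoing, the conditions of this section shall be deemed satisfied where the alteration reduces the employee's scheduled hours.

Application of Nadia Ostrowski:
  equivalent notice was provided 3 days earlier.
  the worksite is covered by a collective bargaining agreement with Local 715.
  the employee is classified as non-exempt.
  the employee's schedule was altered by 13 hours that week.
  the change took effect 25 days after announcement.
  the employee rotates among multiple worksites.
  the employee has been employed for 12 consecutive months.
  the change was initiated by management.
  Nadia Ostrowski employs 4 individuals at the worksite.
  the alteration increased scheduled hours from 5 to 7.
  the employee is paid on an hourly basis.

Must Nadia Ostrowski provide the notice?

(a) no CBA — not satisfied.
(i) tenure ≥ 6 mo. — met.
(ii) schedule shift > 8h — satisfied.
So (b) is satisfied (T AND T).
(1) = F OR T = true.
(i) non-exempt — satisfied.
(ii) not (fixed location) — met.
(iii) hourly-paid — satisfied.
(a) = T AND T AND T = true.
(b) no recent notice — fails.
(c) < 10 days' notice — not satisfied.
(2): T OR F OR F → true.
Overall: T AND T → true.
Exception (hours reduced) — not satisfied.
Result: main true OR exception false → true.

Yes — required.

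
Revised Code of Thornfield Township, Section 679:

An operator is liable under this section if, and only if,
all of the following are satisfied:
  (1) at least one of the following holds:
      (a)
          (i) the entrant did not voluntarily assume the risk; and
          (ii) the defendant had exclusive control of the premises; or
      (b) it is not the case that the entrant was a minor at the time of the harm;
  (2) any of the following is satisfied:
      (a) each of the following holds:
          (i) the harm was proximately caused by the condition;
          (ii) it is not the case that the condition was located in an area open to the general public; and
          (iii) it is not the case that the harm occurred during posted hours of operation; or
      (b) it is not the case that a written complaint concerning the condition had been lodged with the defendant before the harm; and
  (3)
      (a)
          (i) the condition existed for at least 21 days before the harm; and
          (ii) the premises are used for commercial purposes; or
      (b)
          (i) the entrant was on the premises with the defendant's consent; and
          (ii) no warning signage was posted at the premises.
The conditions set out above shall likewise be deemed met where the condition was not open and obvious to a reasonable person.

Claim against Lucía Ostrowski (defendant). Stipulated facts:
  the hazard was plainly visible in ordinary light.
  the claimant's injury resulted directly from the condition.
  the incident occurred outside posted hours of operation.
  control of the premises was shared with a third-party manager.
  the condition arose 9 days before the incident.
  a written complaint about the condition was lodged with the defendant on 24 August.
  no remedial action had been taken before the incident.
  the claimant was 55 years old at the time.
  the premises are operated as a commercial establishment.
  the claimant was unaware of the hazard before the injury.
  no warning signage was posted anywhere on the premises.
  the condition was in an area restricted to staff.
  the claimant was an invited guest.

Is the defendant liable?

(i) no assumed risk — satisfied.
(ii) exclusive control — not met.
(a) = T AND F = false.
(b) not (entrant a minor) — satisfied.
So (1) is satisfied (F OR T).
(i) proximate cause — holds.
(ii) not (public area) — satisfied.
(iii) not (during posted hours) — met.
(a) = T AND T AND T = true.
(b) not (complaint lodged) — not satisfied.
So (2) is satisfied (T OR F).
(i) condition ≥21 days old — not satisfied.
(ii) commercial use — holds.
(a): F AND T → false.
(i) consent to enter — holds.
(ii) no signage posted — met.
So (b) is satisfied (T AND T).
(3) = F OR T = true.
Overall: T AND T AND T → true.
Exception (not open/obvious) — not satisfied.
Result: main true OR exception false → true.

Yes — liable.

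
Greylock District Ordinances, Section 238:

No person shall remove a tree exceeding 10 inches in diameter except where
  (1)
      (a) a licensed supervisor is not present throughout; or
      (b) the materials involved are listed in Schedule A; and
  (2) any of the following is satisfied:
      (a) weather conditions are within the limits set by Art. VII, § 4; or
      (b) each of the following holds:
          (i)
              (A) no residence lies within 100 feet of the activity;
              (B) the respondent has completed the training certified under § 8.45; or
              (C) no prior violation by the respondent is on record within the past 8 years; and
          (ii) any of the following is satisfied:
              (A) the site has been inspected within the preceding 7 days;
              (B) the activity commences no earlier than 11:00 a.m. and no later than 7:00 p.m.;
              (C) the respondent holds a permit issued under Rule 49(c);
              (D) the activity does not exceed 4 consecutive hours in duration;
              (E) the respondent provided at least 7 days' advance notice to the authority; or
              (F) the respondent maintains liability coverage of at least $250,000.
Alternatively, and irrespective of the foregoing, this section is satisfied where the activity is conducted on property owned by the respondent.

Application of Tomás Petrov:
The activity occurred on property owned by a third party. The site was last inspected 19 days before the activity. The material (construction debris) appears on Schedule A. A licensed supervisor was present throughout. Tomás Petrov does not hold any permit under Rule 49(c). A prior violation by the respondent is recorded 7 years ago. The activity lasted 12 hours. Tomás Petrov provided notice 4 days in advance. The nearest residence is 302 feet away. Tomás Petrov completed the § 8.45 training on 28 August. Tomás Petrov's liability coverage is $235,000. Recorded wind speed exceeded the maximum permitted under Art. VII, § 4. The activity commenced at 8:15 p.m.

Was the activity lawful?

No — unlawful.

(a) not (supervisor present) — not satisfied.
(b) Schedule A material — met.
(1): F OR T → true.
(a) weather ok — fails.
(A) no residence in 100 ft — satisfied.
(B) training certified — satisfied.
(C) no prior violation — not met.
So (i) is satisfied (T OR T OR F).
(A) site inspected — fails.
(B) start within hours — fails.
(C) holds permit — fails.
(D) ≤ 4 hrs duration — fails.
(E) ≥7 days' notice — fails.
(F) coverage ≥ $250,000 — not met.
(ii): F OR F OR F OR F OR F OR F → false.
So (b) is not satisfied (T AND F).
(2) = F OR F = false.
So Overall is not satisfied (T AND F).
Exception (own property) — not satisfied.
Result: main false OR exception false → false.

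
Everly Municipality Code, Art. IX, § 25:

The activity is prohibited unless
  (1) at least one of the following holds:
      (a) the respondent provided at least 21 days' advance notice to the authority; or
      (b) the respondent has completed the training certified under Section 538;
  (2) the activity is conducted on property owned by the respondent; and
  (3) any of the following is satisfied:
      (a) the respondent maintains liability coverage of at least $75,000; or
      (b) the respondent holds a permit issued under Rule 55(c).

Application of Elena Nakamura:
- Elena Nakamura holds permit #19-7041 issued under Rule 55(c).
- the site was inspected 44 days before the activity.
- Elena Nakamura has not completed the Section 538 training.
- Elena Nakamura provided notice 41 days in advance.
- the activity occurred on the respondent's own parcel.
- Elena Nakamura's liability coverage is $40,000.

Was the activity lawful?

(a) ≥21 days' notice — holds.
(b) training certified — not met.
(1) = T OR F = true.
(2) own property — met.
(a) coverage ≥ $75,000 — fails.
(b) holds permit — holds.
So (3) is satisfied (F OR T).
So Overall is satisfied (T AND T AND T).

Yes — lawful.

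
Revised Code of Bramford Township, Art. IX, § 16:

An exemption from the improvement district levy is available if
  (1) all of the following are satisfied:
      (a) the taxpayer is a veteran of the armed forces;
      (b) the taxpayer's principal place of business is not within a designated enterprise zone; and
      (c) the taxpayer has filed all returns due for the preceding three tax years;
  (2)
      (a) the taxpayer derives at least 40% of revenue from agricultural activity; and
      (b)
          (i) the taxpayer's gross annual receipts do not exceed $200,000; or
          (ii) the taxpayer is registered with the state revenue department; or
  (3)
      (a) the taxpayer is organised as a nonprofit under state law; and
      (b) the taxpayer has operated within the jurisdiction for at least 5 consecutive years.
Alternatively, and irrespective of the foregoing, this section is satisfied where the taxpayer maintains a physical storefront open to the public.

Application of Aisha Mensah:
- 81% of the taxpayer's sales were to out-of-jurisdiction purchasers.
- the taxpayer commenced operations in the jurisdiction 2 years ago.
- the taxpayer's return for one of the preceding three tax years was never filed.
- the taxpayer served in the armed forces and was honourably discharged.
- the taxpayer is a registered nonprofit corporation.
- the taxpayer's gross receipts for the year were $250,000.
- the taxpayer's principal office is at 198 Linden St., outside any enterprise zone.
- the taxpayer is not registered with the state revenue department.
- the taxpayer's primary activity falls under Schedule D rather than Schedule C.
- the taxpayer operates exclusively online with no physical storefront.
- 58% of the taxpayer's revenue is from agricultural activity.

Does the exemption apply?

(a) veteran — holds.
(b) not (in enterprise zone) — met.
(c) returns current — not satisfied.
(1) = T AND T AND F = false.
(a) ≥40% agricultural — holds.
(i) receipts ≤ $200,000 — fails.
(ii) state-registered — fails.
(b) = F OR F = false.
(2): T AND F → false.
(a) nonprofit — met.
(b) ≥ 5 yrs in jurisdiction — not met.
So (3) is not satisfied (T AND F).
So Overall is not satisfied (F OR F OR F).
Exception (has storefront) — not satisfied.
Result: main false OR exception false → false.

No — not exempt.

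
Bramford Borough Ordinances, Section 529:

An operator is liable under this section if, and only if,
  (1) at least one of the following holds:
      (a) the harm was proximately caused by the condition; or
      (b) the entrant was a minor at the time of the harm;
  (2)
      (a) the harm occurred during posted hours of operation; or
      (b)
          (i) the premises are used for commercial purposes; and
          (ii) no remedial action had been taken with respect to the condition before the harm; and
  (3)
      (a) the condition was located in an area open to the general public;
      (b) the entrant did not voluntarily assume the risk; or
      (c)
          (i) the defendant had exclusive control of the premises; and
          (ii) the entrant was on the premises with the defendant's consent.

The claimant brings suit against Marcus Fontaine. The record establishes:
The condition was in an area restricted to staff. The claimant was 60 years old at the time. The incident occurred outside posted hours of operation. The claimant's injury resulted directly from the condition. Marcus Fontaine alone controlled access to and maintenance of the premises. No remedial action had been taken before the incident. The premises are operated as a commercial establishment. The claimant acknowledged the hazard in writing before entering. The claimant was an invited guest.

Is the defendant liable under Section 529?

Yes — liable.

(a) proximate cause — met.
(b) entrant a minor — not satisfied.
(1): T OR F → true.
(a) during posted hours — fails.
(i) commercial use — met.
(ii) no remedial action — satisfied.
(b) = T AND T = true.
(2): F OR T → true.
(a) public area — not met.
(b) no assumed risk — not satisfied.
(i) exclusive control — satisfied.
(ii) consent to enter — satisfied.
So (c) is satisfied (T AND T).
(3) = F OR F OR T = true.
Overall: T AND T AND T → true.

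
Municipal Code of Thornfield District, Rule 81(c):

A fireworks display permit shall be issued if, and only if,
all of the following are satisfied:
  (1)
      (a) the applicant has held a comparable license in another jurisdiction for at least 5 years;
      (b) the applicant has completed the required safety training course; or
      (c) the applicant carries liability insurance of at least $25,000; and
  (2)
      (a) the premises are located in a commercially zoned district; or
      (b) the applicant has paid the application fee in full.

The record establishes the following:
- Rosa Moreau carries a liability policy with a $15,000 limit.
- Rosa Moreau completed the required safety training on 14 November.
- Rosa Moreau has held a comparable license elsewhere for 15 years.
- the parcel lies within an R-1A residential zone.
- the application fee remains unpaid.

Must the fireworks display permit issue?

(a) prior license ≥ 5 yr — holds.
(b) safety training — satisfied.
(c) insurance ≥ $25,000 — not satisfied.
(1) = T OR T OR F = true.
(a) commercially zoned — fails.
(b) fee paid — fails.
(2): F OR F → false.
Overall = T AND F = false.

No — denied.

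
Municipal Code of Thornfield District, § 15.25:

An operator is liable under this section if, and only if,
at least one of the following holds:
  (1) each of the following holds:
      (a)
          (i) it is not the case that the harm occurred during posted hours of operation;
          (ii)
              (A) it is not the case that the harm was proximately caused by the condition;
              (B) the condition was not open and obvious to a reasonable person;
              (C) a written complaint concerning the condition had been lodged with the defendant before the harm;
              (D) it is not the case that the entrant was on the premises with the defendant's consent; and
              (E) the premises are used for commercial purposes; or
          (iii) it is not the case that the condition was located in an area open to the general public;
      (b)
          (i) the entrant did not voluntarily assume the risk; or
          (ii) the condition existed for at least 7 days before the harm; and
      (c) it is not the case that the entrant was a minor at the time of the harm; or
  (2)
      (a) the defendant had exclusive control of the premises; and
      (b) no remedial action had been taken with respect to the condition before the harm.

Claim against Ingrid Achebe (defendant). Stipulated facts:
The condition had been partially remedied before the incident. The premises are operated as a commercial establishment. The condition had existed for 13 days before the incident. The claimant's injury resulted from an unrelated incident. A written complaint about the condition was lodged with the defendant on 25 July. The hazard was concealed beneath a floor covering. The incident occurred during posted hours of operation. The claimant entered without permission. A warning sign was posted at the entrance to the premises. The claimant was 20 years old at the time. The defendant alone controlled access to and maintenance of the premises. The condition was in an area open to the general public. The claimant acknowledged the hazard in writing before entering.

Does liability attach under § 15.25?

Yes — liable.

(i) not (during posted hours) — fails.
(A) not (proximate cause) — holds.
(B) not open/obvious — holds.
(C) complaint lodged — holds.
(D) not (consent to enter) — holds.
(E) commercial use — satisfied.
So (ii) is satisfied (T AND T AND T AND T AND T).
(iii) not (public area) — fails.
(a): F OR T OR F → true.
(i) no assumed risk — fails.
(ii) condition ≥7 days old — satisfied.
So (b) is satisfied (F OR T).
(c) not (entrant a minor) — holds.
(1): T AND T AND T → true.
(a) exclusive control — holds.
(b) no remedial action — not met.
So (2) is not satisfied (T AND F).
Overall = T OR F = true.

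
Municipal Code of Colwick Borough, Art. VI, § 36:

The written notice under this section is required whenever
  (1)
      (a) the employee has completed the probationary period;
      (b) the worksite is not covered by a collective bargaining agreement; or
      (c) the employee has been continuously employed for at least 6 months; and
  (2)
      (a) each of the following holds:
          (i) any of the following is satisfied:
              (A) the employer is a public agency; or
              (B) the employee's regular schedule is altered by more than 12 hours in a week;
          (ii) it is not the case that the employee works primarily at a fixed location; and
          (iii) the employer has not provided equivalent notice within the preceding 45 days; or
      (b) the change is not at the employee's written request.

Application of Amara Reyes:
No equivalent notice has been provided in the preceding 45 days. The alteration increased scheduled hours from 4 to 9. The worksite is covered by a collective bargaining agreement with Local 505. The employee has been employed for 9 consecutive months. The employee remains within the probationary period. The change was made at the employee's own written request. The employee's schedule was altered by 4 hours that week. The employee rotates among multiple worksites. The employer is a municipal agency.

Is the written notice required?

Yes — required.

(a) past probation — fails.
(b) no CBA — fails.
(c) tenure ≥ 6 mo. — satisfied.
So (1) is satisfied (F OR F OR T).
(A) public agency — holds.
(B) schedule shift > 12h — fails.
So (i) is satisfied (T OR F).
(ii) not (fixed location) — met.
(iii) no recent notice — holds.
So (a) is satisfied (T AND T AND T).
(b) not employee-requested — not met.
(2) = T OR F = true.
Overall = T AND T = true.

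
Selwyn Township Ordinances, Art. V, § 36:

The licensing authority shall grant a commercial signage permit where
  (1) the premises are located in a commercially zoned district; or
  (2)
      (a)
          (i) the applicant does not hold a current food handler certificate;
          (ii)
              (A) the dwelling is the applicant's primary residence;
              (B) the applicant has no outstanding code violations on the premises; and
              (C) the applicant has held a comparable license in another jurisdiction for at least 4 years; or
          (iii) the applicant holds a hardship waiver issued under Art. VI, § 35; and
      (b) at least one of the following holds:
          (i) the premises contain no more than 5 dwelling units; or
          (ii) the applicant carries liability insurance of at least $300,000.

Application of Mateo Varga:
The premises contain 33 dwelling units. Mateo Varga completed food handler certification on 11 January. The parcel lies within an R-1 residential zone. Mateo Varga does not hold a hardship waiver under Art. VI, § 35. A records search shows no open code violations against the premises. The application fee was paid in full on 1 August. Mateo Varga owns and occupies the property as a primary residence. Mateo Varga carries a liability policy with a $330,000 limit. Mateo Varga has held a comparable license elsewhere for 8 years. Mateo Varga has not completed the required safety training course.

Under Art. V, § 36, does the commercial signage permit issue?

(1) commercially zoned — not satisfied.
(i) not (food handler cert.) — fails.
(A) primary residence — satisfied.
(B) no code violations — holds.
(C) prior license ≥ 4 yr — met.
(ii) = T AND T AND T = true.
(iii) hardship waiver — not met.
(a): F OR T OR F → true.
(i) ≤ 5 units — not satisfied.
(ii) insurance ≥ $300,000 — satisfied.
(b): F OR T → true.
(2): T AND T → true.
So Overall is satisfied (F OR T).

Yes — granted.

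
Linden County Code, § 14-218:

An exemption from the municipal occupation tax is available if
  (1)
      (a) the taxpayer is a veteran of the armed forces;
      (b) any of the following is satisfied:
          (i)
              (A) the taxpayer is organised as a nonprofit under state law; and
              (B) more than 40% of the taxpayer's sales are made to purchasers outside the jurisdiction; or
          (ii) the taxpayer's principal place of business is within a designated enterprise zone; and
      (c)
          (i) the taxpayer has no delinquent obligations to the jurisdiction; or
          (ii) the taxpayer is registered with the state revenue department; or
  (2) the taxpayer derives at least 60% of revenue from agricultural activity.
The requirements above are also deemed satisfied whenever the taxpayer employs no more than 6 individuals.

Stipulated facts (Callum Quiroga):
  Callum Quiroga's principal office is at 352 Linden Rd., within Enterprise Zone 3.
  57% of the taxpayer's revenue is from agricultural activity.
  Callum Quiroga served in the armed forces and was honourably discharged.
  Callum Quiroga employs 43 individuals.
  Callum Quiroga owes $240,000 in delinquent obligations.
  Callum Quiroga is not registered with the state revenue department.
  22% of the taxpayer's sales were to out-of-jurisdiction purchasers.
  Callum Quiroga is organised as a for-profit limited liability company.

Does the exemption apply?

(a) veteran — satisfied.
(A) nonprofit — not satisfied.
(B) >40% out-of-jur. sales — not met.
So (i) is not satisfied (F AND F).
(ii) in enterprise zone — holds.
So (b) is satisfied (F OR T).
(i) no delinquency — fails.
(ii) state-registered — not satisfied.
So (c) is not satisfied (F OR F).
(1) = T AND T AND F = false.
(2) ≥60% agricultural — not met.
So Overall is not satisfied (F OR F).
Exception (≤ 6 employees) — not satisfied.
Result: main false OR exception false → false.

No — not exempt.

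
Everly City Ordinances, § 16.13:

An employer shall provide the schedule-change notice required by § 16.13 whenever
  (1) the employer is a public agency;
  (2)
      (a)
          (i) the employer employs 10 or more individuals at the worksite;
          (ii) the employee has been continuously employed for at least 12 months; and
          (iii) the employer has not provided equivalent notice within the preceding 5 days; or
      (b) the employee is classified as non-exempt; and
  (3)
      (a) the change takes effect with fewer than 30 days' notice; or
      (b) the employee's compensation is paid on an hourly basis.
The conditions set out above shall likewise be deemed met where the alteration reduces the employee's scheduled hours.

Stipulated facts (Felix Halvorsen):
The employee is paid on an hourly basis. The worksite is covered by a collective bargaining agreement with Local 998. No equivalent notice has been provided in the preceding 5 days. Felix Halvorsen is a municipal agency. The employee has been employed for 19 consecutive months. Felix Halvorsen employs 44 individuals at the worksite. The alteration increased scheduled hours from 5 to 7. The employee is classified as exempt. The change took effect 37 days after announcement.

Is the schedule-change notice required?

(1) public agency — holds.
(i) ≥ 10 at site — satisfied.
(ii) tenure ≥ 12 mo. — satisfied.
(iii) no recent notice — met.
(a) = T AND T AND T = true.
(b) non-exempt — not met.
So (2) is satisfied (T OR F).
(a) < 30 days' notice — fails.
(b) hourly-paid — met.
So (3) is satisfied (F OR T).
Overall = T AND T AND T = true.
Exception (hours reduced) — not satisfied.
Result: main true OR exception false → true.

Yes — required.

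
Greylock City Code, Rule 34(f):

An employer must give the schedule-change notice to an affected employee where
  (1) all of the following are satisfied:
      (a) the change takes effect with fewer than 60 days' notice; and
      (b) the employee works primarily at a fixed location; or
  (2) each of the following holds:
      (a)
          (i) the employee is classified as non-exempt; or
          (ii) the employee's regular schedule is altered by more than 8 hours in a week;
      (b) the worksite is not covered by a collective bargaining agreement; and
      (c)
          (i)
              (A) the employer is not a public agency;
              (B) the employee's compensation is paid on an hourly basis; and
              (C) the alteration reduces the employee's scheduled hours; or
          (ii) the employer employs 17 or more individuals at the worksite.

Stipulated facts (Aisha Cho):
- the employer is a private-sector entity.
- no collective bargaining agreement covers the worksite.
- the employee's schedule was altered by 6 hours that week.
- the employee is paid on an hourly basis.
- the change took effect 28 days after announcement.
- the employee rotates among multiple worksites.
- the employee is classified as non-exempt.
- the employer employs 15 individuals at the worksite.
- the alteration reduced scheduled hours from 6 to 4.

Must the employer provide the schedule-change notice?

(a) < 60 days' notice — met.
(b) fixed location — fails.
(1): T AND F → false.
(i) non-exempt — holds.
(ii) schedule shift > 8h — fails.
So (a) is satisfied (T OR F).
(b) no CBA — holds.
(A) not (public agency) — met.
(B) hourly-paid — holds.
(C) hours reduced — met.
So (i) is satisfied (T AND T AND T).
(ii) ≥ 17 at site — not satisfied.
So (c) is satisfied (T OR F).
So (2) is satisfied (T AND T AND T).
So Overall is satisfied (F OR T).

Yes — required.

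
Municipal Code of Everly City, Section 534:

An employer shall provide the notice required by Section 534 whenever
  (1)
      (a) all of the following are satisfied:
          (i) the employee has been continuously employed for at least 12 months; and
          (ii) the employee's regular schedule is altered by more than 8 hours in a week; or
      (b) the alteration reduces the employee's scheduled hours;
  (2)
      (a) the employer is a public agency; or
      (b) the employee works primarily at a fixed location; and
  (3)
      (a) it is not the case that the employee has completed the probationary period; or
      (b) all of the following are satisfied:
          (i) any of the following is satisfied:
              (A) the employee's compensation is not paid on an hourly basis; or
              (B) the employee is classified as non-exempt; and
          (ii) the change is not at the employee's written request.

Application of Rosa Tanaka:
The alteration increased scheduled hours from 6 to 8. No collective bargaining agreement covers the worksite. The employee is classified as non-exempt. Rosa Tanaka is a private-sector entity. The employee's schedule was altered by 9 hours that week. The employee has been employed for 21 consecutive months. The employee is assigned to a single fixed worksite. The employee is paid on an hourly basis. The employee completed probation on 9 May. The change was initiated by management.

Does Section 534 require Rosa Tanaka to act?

Yes — required.

(i) tenure ≥ 12 mo. — met.
(ii) schedule shift > 8h — satisfied.
(a) = T AND T = true.
(b) hours reduced — not met.
(1): T OR F → true.
(a) public agency — not met.
(b) fixed location — holds.
(2): F OR T → true.
(a) not (past probation) — not satisfied.
(A) not (hourly-paid) — not met.
(B) non-exempt — satisfied.
(i): F OR T → true.
(ii) not employee-requested — met.
(b) = T AND T = true.
So (3) is satisfied (F OR T).
So Overall is satisfied (T AND T AND T).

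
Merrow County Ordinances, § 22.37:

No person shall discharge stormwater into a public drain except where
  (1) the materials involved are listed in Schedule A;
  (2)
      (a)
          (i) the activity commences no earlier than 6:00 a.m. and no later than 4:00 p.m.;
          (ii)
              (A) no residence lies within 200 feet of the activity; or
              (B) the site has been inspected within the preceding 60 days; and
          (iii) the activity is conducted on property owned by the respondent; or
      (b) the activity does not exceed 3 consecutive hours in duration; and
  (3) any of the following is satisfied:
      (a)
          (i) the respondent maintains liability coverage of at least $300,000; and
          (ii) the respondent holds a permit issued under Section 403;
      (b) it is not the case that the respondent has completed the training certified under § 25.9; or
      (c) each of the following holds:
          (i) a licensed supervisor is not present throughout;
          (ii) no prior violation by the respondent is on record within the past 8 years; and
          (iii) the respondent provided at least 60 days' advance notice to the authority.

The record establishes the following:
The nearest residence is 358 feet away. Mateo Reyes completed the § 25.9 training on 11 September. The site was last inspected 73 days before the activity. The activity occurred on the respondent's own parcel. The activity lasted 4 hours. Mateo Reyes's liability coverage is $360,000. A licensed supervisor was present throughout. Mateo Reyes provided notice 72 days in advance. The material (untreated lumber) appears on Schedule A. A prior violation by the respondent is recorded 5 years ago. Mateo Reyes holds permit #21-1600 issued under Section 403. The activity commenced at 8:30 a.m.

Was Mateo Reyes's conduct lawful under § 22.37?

Yes — lawful.

(1) Schedule A material — satisfied.
(i) start within hours — satisfied.
(A) no residence in 200 ft — satisfied.
(B) site inspected — not met.
So (ii) is satisfied (T OR F).
(iii) own property — holds.
(a): T AND T AND T → true.
(b) ≤ 3 hrs duration — not met.
(2): T OR F → true.
(i) coverage ≥ $300,000 — satisfied.
(ii) holds permit — satisfied.
So (a) is satisfied (T AND T).
(b) not (training certified) — not met.
(i) not (supervisor present) — fails.
(ii) no prior violation — fails.
(iii) ≥60 days' notice — holds.
(c) = F AND F AND T = false.
(3): T OR F OR F → true.
Overall = T AND T AND T = true.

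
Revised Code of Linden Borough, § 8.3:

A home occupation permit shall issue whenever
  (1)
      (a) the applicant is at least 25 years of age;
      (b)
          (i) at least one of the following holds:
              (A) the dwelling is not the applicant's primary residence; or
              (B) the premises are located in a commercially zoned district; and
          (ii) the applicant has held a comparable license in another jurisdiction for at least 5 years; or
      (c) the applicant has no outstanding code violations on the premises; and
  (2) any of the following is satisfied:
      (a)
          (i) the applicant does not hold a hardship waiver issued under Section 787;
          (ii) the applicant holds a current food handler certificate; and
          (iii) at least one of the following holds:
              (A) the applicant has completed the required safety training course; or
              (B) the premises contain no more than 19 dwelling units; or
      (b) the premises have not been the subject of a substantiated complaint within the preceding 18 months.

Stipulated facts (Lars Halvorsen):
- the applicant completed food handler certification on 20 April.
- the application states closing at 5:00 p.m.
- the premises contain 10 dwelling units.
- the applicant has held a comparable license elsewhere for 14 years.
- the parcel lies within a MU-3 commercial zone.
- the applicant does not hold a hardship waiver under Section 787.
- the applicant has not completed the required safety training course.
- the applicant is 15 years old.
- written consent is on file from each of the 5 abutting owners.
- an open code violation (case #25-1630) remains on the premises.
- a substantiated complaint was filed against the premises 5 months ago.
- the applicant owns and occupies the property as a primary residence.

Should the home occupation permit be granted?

(a) age ≥ 25 — not satisfied.
(A) not (primary residence) — not met.
(B) commercially zoned — satisfied.
(i): F OR T → true.
(ii) prior license ≥ 5 yr — holds.
(b) = T AND T = true.
(c) no code violations — not met.
So (1) is satisfied (F OR T OR F).
(i) not (hardship waiver) — satisfied.
(ii) food handler cert. — satisfied.
(A) safety training — fails.
(B) ≤ 19 units — met.
(iii) = F OR T = true.
(a): T AND T AND T → true.
(b) no complaint in 18 mo. — not satisfied.
So (2) is satisfied (T OR F).
Overall = T AND T = true.

Yes — granted.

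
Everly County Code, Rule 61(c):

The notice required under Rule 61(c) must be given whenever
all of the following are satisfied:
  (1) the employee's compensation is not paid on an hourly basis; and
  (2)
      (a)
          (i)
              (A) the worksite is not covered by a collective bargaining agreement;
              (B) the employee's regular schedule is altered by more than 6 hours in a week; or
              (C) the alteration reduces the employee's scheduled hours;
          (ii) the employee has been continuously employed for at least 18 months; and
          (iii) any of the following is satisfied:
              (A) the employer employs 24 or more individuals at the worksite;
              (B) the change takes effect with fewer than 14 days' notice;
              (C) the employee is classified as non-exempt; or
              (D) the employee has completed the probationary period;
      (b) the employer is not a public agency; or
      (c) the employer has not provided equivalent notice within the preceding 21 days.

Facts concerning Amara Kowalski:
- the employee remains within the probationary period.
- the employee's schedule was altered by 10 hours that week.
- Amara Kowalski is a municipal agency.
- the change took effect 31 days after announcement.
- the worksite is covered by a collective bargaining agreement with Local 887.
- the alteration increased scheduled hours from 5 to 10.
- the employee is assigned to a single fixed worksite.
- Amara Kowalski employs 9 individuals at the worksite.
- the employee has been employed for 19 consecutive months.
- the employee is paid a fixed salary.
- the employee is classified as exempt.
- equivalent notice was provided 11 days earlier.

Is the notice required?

(1) not (hourly-paid) — satisfied.
(A) no CBA — not satisfied.
(B) schedule shift > 6h — holds.
(C) hours reduced — fails.
So (i) is satisfied (F OR T OR F).
(ii) tenure ≥ 18 mo. — holds.
(A) ≥ 24 at site — fails.
(B) < 14 days' notice — fails.
(C) non-exempt — not satisfied.
(D) past probation — not met.
So (iii) is not satisfied (F OR F OR F OR F).
(a) = T AND T AND F = false.
(b) not (public agency) — not met.
(c) no recent notice — not met.
(2): F OR F OR F → false.
Overall = T AND F = false.

No — not required.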